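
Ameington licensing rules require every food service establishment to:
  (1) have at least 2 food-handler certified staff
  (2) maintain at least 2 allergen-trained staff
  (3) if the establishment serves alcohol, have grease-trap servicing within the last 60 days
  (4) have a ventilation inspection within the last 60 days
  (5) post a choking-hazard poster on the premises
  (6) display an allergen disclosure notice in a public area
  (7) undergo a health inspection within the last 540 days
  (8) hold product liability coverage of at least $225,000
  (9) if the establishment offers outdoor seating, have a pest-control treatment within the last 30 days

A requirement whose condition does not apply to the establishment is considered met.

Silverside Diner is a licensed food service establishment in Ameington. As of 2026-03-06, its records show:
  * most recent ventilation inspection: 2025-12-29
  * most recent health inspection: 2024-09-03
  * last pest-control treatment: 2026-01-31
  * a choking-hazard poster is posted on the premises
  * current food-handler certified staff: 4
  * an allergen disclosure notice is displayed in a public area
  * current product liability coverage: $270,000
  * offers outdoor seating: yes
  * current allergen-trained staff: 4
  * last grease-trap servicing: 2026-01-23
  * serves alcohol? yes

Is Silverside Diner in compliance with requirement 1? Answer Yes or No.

1. food-handler certified staff 4 ≥ 2 → met

Yes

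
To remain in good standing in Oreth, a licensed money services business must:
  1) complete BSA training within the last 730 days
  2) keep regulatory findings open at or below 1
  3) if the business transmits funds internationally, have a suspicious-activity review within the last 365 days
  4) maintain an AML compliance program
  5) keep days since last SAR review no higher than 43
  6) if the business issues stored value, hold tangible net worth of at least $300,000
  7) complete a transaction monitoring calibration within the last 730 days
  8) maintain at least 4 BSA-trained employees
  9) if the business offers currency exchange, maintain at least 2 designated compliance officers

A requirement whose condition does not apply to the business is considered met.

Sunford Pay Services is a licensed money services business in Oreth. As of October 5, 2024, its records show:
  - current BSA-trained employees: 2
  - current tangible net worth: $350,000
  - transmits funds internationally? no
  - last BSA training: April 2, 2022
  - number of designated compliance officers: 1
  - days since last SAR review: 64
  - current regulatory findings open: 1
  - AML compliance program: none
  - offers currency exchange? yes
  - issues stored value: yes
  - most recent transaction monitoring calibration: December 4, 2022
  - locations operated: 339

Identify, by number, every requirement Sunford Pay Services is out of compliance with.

1. BSA training 917 days ago vs limit 730 → not met
2. regulatory findings open 1 ≤ 1 → met
3. condition 'transmits funds internationally' does not hold → requirement n/a → met
4. AML compliance program absent → not met
5. days since last SAR review 64 > 43 → not met
6. condition 'issues stored value' holds; tangible net worth $350,000 ≥ $300,000 → met
7. transaction monitoring calibration 671 days ago vs limit 730 → met
8. BSA-trained employees 2 < 4 → not met
9. condition 'offers currency exchange' holds; designated compliance officers 1 < 2 → not met
Not met: 1, 4, 5, 8, 9

1, 4, 5, 8, 9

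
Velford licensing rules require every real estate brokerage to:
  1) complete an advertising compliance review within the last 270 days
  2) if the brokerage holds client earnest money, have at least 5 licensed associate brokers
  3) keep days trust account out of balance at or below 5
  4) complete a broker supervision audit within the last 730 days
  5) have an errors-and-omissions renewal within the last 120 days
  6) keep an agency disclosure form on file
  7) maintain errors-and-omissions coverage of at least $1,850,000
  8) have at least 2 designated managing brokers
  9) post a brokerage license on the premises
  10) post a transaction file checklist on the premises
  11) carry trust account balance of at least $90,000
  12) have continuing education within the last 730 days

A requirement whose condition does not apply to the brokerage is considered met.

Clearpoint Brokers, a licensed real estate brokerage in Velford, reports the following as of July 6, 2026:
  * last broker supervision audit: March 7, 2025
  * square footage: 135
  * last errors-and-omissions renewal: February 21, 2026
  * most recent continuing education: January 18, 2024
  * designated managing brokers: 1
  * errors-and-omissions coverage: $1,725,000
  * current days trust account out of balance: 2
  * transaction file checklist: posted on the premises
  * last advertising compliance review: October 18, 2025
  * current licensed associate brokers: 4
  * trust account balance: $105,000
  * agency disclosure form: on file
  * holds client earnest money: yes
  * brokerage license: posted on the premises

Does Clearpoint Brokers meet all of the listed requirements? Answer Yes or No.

1. advertising compliance review 261 days ago vs limit 270 → met
2. condition 'holds client earnest money' holds; licensed associate brokers 4 < 5 → not met
3. days trust account out of balance 2 ≤ 5 → met
4. broker supervision audit 486 days ago vs limit 730 → met
5. errors-and-omissions renewal 135 days ago vs limit 120 → not met
6. agency disclosure form present → met
7. errors-and-omissions coverage $1,725,000 < $1,850,000 → not met
8. designated managing brokers 1 < 2 → not met
9. brokerage license present → met
10. transaction file checklist present → met
11. trust account balance $105,000 ≥ $90,000 → met
12. continuing education 900 days ago vs limit 730 → not met
Not met: 2, 5, 7, 8, 12

No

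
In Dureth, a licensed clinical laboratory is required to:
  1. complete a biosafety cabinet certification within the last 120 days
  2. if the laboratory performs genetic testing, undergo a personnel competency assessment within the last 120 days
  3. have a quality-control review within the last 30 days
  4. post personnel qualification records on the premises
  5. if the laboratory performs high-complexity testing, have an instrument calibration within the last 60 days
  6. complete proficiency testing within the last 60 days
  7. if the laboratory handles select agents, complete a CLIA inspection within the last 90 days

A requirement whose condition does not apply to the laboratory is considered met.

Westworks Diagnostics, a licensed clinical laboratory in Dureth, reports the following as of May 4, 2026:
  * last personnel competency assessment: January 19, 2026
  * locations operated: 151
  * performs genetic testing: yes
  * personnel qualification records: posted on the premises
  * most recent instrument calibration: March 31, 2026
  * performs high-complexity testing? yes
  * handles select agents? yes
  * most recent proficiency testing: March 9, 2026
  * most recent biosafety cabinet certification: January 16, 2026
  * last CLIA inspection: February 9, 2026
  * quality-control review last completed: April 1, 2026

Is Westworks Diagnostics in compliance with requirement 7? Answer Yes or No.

Yes

7. condition 'handles select agents' holds; CLIA inspection 84 days ago vs limit 90 → met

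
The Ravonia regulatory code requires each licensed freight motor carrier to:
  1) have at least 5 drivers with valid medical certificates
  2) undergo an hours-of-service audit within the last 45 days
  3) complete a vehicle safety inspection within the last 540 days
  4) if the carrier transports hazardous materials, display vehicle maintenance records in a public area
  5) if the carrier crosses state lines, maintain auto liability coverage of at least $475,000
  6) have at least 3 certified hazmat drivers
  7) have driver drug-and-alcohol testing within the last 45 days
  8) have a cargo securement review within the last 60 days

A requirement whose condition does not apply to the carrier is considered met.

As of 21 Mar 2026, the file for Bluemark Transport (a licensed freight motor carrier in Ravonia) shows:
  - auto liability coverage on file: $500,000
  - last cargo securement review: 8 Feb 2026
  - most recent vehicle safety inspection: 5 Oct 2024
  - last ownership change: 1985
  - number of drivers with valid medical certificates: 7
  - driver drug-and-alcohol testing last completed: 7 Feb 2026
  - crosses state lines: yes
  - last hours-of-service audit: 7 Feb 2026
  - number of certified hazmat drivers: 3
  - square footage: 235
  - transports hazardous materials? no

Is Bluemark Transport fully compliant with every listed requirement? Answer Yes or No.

Yes

1. drivers with valid medical certificates 7 ≥ 5 → met
2. hours-of-service audit 42 days ago vs limit 45 → met
3. vehicle safety inspection 532 days ago vs limit 540 → met
4. condition 'transports hazardous materials' does not hold → requirement n/a → met
5. condition 'crosses state lines' holds; auto liability coverage $500,000 ≥ $475,000 → met
6. certified hazmat drivers 3 ≥ 3 → met
7. driver drug-and-alcohol testing 42 days ago vs limit 45 → met
8. cargo securement review 41 days ago vs limit 60 → met
All met.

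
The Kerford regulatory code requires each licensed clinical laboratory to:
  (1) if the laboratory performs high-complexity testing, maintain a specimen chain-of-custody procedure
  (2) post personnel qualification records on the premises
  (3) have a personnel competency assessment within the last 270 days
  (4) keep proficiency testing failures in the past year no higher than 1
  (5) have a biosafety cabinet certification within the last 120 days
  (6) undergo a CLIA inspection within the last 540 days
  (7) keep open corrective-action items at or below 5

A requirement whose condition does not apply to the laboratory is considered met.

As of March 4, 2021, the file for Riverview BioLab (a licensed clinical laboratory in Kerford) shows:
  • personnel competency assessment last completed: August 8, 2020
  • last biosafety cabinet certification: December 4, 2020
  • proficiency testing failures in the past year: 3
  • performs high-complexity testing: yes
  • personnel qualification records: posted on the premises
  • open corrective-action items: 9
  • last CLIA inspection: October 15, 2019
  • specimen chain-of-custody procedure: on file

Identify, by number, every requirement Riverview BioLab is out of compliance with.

1. condition 'performs high-complexity testing' holds; specimen chain-of-custody procedure present → met
2. personnel qualification records present → met
3. personnel competency assessment 208 days ago vs limit 270 → met
4. proficiency testing failures in the past year 3 > 1 → not met
5. biosafety cabinet certification 90 days ago vs limit 120 → met
6. CLIA inspection 506 days ago vs limit 540 → met
7. open corrective-action items 9 > 5 → not met
Not met: 4, 7

4, 7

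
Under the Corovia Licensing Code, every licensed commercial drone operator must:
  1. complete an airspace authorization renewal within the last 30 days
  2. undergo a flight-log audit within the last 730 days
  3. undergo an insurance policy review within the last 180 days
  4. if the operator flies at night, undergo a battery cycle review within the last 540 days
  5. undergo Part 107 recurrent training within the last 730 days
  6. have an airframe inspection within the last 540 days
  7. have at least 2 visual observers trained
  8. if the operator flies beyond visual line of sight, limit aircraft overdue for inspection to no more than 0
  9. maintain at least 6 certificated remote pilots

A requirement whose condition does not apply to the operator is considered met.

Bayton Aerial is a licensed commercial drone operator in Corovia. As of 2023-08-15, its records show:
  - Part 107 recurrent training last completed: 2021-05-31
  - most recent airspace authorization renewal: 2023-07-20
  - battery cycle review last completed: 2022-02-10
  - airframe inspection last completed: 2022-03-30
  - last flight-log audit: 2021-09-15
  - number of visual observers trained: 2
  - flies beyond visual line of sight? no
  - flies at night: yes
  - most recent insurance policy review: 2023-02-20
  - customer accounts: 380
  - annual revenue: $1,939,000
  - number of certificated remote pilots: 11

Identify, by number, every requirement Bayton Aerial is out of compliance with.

1. airspace authorization renewal 26 days ago vs limit 30 → met
2. flight-log audit 699 days ago vs limit 730 → met
3. insurance policy review 176 days ago vs limit 180 → met
4. condition 'flies at night' holds; battery cycle review 551 days ago vs limit 540 → not met
5. Part 107 recurrent training 806 days ago vs limit 730 → not met
6. airframe inspection 503 days ago vs limit 540 → met
7. visual observers trained 2 ≥ 2 → met
8. condition 'flies beyond visual line of sight' does not hold → requirement n/a → met
9. certificated remote pilots 11 ≥ 6 → met
Not met: 4, 5

4, 5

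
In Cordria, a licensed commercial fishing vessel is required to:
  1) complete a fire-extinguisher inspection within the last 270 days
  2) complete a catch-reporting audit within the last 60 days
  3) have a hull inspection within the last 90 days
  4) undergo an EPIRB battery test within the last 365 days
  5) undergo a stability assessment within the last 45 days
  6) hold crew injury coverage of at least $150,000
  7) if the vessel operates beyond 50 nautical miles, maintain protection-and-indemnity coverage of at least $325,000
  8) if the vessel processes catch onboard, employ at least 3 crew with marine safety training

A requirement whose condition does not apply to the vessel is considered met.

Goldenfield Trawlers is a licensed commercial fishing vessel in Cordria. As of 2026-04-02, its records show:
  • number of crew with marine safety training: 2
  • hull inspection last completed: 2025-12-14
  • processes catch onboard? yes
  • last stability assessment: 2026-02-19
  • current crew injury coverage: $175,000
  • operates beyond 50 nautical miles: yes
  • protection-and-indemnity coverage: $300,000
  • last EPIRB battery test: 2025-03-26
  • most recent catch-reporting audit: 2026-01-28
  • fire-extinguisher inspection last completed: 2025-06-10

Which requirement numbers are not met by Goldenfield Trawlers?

1, 2, 3, 4, 7, 8

1. fire-extinguisher inspection 296 days ago vs limit 270 → not met
2. catch-reporting audit 64 days ago vs limit 60 → not met
3. hull inspection 109 days ago vs limit 90 → not met
4. EPIRB battery test 372 days ago vs limit 365 → not met
5. stability assessment 42 days ago vs limit 45 → met
6. crew injury coverage $175,000 ≥ $150,000 → met
7. condition 'operates beyond 50 nautical miles' holds; protection-and-indemnity coverage $300,000 < $325,000 → not met
8. condition 'processes catch onboard' holds; crew with marine safety training 2 < 3 → not met
Not met: 1, 2, 3, 4, 7, 8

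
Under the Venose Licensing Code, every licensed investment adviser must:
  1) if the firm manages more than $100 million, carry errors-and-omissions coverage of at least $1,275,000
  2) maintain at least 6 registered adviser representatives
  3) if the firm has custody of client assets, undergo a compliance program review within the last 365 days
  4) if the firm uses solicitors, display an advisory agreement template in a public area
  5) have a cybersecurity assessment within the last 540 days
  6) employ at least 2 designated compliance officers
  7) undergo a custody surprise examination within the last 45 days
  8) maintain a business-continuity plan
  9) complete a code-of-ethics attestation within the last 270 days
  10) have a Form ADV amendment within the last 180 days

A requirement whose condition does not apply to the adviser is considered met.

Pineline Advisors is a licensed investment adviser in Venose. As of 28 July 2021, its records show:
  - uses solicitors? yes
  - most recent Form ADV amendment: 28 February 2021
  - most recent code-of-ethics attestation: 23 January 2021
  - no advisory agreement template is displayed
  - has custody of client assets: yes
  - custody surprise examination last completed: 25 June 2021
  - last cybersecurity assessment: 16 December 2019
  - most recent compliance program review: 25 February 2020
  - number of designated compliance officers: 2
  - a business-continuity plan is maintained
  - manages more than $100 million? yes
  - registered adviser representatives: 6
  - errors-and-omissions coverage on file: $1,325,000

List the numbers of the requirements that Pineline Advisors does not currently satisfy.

1. condition 'manages more than $100 million' holds; errors-and-omissions coverage $1,325,000 ≥ $1,275,000 → met
2. registered adviser representatives 6 ≥ 6 → met
3. condition 'has custody of client assets' holds; compliance program review 519 days ago vs limit 365 → not met
4. condition 'uses solicitors' holds; advisory agreement template absent → not met
5. cybersecurity assessment 590 days ago vs limit 540 → not met
6. designated compliance officers 2 ≥ 2 → met
7. custody surprise examination 33 days ago vs limit 45 → met
8. business-continuity plan present → met
9. code-of-ethics attestation 186 days ago vs limit 270 → met
10. Form ADV amendment 150 days ago vs limit 180 → met
Not met: 3, 4, 5

3, 4, 5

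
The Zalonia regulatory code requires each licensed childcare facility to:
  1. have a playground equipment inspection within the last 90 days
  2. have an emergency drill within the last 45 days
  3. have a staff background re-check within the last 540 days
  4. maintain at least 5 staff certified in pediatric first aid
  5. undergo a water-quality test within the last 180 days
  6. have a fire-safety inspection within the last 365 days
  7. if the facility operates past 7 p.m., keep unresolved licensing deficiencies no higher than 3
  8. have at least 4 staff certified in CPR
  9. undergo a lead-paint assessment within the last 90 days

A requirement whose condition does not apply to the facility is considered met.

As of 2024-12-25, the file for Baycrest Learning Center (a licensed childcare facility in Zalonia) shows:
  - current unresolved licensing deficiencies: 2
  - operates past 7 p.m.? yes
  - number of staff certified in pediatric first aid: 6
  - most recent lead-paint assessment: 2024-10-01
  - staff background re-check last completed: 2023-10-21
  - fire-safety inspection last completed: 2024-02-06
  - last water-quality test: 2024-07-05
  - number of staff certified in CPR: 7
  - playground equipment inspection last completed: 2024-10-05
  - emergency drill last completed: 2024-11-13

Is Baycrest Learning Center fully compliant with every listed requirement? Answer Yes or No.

Yes

1. playground equipment inspection 81 days ago vs limit 90 → met
2. emergency drill 42 days ago vs limit 45 → met
3. staff background re-check 431 days ago vs limit 540 → met
4. staff certified in pediatric first aid 6 ≥ 5 → met
5. water-quality test 173 days ago vs limit 180 → met
6. fire-safety inspection 323 days ago vs limit 365 → met
7. condition 'operates past 7 p.m.' holds; unresolved licensing deficiencies 2 ≤ 3 → met
8. staff certified in CPR 7 ≥ 4 → met
9. lead-paint assessment 85 days ago vs limit 90 → met
All met.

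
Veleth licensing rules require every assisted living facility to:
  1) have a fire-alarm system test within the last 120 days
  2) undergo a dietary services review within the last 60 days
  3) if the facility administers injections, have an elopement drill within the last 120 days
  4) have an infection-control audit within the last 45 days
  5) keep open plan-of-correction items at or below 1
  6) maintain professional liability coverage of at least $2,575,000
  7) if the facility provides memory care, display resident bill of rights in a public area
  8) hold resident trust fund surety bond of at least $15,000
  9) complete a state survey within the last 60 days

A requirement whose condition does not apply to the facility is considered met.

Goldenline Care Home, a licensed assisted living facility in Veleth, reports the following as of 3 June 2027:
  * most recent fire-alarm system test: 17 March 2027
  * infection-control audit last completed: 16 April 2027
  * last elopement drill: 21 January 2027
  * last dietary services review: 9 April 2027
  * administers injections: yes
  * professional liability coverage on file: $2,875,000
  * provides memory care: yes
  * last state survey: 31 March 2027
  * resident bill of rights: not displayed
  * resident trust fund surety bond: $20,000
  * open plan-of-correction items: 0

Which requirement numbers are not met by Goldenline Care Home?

1. fire-alarm system test 78 days ago vs limit 120 → met
2. dietary services review 55 days ago vs limit 60 → met
3. condition 'administers injections' holds; elopement drill 133 days ago vs limit 120 → not met
4. infection-control audit 48 days ago vs limit 45 → not met
5. open plan-of-correction items 0 ≤ 1 → met
6. professional liability coverage $2,875,000 ≥ $2,575,000 → met
7. condition 'provides memory care' holds; resident bill of rights absent → not met
8. resident trust fund surety bond $20,000 ≥ $15,000 → met
9. state survey 64 days ago vs limit 60 → not met
Not met: 3, 4, 7, 9

3, 4, 7, 9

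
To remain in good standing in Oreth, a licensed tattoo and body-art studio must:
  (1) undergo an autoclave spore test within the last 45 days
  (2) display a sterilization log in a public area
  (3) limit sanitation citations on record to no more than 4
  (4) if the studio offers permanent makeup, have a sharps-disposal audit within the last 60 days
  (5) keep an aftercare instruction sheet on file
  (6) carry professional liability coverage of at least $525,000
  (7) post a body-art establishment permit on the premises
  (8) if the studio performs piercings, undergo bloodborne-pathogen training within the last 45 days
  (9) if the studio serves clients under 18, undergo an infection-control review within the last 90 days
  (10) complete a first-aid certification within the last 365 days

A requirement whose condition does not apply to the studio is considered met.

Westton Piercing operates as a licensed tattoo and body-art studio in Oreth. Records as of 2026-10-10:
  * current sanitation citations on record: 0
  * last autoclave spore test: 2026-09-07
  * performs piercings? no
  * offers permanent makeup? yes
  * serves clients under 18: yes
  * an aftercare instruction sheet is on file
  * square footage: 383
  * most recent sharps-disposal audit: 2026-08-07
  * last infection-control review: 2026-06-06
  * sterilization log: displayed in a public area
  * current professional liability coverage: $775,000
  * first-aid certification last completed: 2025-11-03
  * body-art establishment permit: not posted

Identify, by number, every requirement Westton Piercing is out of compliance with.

1. autoclave spore test 33 days ago vs limit 45 → met
2. sterilization log present → met
3. sanitation citations on record 0 ≤ 4 → met
4. condition 'offers permanent makeup' holds; sharps-disposal audit 64 days ago vs limit 60 → not met
5. aftercare instruction sheet present → met
6. professional liability coverage $775,000 ≥ $525,000 → met
7. body-art establishment permit absent → not met
8. condition 'performs piercings' does not hold → requirement n/a → met
9. condition 'serves clients under 18' holds; infection-control review 126 days ago vs limit 90 → not met
10. first-aid certification 341 days ago vs limit 365 → met
Not met: 4, 7, 9

4, 7, 9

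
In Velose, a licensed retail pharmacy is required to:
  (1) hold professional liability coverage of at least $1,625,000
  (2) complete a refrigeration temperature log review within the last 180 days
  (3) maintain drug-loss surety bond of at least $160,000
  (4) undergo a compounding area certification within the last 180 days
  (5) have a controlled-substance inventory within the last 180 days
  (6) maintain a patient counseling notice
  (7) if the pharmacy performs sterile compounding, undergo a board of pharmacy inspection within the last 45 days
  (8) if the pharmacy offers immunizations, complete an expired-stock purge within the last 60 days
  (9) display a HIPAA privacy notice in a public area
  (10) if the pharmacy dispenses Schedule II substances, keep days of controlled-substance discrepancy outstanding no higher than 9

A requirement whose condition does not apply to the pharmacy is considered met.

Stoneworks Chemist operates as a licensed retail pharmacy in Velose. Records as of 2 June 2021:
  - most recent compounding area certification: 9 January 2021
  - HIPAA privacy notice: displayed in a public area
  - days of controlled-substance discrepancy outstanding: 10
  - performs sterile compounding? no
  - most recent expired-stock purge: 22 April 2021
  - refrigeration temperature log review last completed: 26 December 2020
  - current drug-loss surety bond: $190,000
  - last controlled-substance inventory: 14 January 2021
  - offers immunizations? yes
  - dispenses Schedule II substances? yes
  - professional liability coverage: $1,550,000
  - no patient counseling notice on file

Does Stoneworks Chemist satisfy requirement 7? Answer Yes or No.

Yes

7. condition 'performs sterile compounding' does not hold → requirement n/a → met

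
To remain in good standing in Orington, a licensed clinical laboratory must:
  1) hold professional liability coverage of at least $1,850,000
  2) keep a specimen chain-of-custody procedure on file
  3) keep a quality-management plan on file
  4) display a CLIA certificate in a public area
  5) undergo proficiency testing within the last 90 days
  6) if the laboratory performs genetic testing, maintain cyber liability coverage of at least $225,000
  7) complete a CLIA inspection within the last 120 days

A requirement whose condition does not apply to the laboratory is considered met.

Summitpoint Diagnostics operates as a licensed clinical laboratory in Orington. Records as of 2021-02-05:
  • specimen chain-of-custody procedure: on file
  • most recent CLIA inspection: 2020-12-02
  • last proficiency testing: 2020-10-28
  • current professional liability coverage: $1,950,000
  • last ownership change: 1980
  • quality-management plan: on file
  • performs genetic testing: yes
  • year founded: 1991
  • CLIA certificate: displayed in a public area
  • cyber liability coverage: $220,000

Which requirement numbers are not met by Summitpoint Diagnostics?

5, 6

1. professional liability coverage $1,950,000 ≥ $1,850,000 → met
2. specimen chain-of-custody procedure present → met
3. quality-management plan present → met
4. CLIA certificate present → met
5. proficiency testing 100 days ago vs limit 90 → not met
6. condition 'performs genetic testing' holds; cyber liability coverage $220,000 < $225,000 → not met
7. CLIA inspection 65 days ago vs limit 120 → met
Not met: 5, 6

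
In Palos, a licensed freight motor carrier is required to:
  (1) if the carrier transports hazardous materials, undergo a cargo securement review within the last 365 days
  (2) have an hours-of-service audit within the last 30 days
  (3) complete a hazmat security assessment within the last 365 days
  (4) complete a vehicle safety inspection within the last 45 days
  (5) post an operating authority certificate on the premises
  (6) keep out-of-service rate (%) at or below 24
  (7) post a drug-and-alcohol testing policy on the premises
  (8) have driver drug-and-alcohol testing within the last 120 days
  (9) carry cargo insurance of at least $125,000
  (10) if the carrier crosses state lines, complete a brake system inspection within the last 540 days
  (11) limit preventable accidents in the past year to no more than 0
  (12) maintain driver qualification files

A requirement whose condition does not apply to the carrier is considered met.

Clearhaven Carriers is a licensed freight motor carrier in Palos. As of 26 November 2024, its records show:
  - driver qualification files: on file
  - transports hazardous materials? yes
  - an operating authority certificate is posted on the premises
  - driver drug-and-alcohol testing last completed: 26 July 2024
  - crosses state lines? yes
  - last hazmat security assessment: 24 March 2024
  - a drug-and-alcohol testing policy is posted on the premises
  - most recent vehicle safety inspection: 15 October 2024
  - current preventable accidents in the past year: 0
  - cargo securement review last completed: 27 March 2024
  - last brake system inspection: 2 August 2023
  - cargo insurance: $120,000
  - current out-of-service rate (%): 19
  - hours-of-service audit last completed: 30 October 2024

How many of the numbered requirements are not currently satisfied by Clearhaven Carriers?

2

1. condition 'transports hazardous materials' holds; cargo securement review 244 days ago vs limit 365 → met
2. hours-of-service audit 27 days ago vs limit 30 → met
3. hazmat security assessment 247 days ago vs limit 365 → met
4. vehicle safety inspection 42 days ago vs limit 45 → met
5. operating authority certificate present → met
6. out-of-service rate (%) 19 ≤ 24 → met
7. drug-and-alcohol testing policy present → met
8. driver drug-and-alcohol testing 123 days ago vs limit 120 → not met
9. cargo insurance $120,000 < $125,000 → not met
10. condition 'crosses state lines' holds; brake system inspection 482 days ago vs limit 540 → met
11. preventable accidents in the past year 0 ≤ 0 → met
12. driver qualification files present → met
Not met: 2 of 12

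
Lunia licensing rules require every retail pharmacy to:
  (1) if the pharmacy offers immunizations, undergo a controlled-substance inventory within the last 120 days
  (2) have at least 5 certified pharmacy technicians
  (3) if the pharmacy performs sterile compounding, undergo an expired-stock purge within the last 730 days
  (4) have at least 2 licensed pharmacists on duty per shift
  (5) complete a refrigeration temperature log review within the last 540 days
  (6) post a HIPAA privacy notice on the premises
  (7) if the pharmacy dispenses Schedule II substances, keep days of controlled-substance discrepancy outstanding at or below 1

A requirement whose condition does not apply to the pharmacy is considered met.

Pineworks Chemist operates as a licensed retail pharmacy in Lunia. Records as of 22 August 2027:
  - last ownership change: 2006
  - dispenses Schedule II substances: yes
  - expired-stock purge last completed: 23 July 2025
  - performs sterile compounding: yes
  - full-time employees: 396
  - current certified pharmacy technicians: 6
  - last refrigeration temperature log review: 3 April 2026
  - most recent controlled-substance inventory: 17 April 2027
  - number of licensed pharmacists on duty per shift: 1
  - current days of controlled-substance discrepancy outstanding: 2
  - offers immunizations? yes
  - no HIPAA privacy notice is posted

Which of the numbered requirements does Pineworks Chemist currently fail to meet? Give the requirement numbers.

1. condition 'offers immunizations' holds; controlled-substance inventory 127 days ago vs limit 120 → not met
2. certified pharmacy technicians 6 ≥ 5 → met
3. condition 'performs sterile compounding' holds; expired-stock purge 760 days ago vs limit 730 → not met
4. licensed pharmacists on duty per shift 1 < 2 → not met
5. refrigeration temperature log review 506 days ago vs limit 540 → met
6. HIPAA privacy notice absent → not met
7. condition 'dispenses Schedule II substances' holds; days of controlled-substance discrepancy outstanding 2 > 1 → not met
Not met: 1, 3, 4, 6, 7

1, 3, 4, 6, 7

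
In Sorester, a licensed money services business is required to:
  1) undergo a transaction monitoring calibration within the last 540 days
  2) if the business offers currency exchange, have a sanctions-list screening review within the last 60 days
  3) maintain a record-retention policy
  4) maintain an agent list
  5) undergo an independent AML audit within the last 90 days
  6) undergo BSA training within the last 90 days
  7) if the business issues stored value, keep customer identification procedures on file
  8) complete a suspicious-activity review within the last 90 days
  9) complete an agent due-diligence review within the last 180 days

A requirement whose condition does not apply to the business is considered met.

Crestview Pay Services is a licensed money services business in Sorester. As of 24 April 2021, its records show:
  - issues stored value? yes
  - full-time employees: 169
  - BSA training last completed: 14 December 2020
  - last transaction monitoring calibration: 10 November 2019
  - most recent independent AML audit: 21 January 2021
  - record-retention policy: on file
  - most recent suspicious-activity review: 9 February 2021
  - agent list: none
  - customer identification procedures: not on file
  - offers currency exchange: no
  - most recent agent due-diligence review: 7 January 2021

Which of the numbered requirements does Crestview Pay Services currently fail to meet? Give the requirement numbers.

4, 5, 6, 7

1. transaction monitoring calibration 531 days ago vs limit 540 → met
2. condition 'offers currency exchange' does not hold → requirement n/a → met
3. record-retention policy present → met
4. agent list absent → not met
5. independent AML audit 93 days ago vs limit 90 → not met
6. BSA training 131 days ago vs limit 90 → not met
7. condition 'issues stored value' holds; customer identification procedures absent → not met
8. suspicious-activity review 74 days ago vs limit 90 → met
9. agent due-diligence review 107 days ago vs limit 180 → met
Not met: 4, 5, 6, 7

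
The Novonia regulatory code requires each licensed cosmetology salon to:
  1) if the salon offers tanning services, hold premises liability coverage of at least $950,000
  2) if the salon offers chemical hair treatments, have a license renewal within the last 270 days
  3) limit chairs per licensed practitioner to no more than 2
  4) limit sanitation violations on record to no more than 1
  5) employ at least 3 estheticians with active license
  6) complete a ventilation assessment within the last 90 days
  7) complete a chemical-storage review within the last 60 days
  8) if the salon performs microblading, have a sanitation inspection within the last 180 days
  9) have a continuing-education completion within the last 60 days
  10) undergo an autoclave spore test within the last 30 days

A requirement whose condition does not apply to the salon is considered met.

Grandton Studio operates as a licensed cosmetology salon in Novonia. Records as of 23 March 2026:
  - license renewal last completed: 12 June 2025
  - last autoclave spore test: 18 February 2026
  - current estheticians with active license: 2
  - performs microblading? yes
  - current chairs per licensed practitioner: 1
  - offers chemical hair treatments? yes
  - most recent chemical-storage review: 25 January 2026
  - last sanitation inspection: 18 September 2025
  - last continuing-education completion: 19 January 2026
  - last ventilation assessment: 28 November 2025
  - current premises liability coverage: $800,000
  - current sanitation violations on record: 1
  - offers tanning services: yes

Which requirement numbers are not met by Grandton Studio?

1, 2, 5, 6, 8, 9, 10

1. condition 'offers tanning services' holds; premises liability coverage $800,000 < $950,000 → not met
2. condition 'offers chemical hair treatments' holds; license renewal 284 days ago vs limit 270 → not met
3. chairs per licensed practitioner 1 ≤ 2 → met
4. sanitation violations on record 1 ≤ 1 → met
5. estheticians with active license 2 < 3 → not met
6. ventilation assessment 115 days ago vs limit 90 → not met
7. chemical-storage review 57 days ago vs limit 60 → met
8. condition 'performs microblading' holds; sanitation inspection 186 days ago vs limit 180 → not met
9. continuing-education completion 63 days ago vs limit 60 → not met
10. autoclave spore test 33 days ago vs limit 30 → not met
Not met: 1, 2, 5, 6, 8, 9, 10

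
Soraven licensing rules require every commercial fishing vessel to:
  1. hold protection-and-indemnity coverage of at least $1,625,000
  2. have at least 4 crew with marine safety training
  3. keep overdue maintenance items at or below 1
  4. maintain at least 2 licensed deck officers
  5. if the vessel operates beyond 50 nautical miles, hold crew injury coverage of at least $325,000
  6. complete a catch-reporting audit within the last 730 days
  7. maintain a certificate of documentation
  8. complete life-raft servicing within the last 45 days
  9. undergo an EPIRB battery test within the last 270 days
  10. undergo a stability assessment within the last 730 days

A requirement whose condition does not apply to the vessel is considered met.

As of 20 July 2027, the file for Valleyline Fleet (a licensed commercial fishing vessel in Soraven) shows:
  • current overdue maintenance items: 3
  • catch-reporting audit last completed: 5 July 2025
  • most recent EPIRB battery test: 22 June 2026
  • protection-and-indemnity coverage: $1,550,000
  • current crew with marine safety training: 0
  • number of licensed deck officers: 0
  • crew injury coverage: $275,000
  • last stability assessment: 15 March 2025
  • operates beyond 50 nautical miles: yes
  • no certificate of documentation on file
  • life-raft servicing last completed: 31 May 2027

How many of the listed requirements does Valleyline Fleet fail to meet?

1. protection-and-indemnity coverage $1,550,000 < $1,625,000 → not met
2. crew with marine safety training 0 < 4 → not met
3. overdue maintenance items 3 > 1 → not met
4. licensed deck officers 0 < 2 → not met
5. condition 'operates beyond 50 nautical miles' holds; crew injury coverage $275,000 < $325,000 → not met
6. catch-reporting audit 745 days ago vs limit 730 → not met
7. certificate of documentation absent → not met
8. life-raft servicing 50 days ago vs limit 45 → not met
9. EPIRB battery test 393 days ago vs limit 270 → not met
10. stability assessment 857 days ago vs limit 730 → not met
Not met: 10 of 10

10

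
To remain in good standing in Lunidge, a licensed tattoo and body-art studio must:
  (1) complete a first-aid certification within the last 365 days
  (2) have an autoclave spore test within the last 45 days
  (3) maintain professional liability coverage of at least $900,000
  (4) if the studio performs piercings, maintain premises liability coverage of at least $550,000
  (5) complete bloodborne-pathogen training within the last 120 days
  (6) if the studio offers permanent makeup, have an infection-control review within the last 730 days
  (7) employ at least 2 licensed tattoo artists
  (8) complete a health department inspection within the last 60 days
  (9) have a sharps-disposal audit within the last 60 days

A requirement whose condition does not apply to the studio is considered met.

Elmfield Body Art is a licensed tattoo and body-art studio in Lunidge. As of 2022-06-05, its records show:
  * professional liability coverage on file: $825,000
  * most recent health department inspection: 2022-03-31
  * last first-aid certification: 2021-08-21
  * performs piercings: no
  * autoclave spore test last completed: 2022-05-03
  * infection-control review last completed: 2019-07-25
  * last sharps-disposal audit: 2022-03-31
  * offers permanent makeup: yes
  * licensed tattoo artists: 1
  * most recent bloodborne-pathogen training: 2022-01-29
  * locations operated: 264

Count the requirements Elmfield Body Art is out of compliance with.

1. first-aid certification 288 days ago vs limit 365 → met
2. autoclave spore test 33 days ago vs limit 45 → met
3. professional liability coverage $825,000 < $900,000 → not met
4. condition 'performs piercings' does not hold → requirement n/a → met
5. bloodborne-pathogen training 127 days ago vs limit 120 → not met
6. condition 'offers permanent makeup' holds; infection-control review 1046 days ago vs limit 730 → not met
7. licensed tattoo artists 1 < 2 → not met
8. health department inspection 66 days ago vs limit 60 → not met
9. sharps-disposal audit 66 days ago vs limit 60 → not met
Not met: 6 of 9

6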